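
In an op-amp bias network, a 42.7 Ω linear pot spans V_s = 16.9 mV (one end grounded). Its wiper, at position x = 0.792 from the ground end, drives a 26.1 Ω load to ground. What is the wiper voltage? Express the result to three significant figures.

The pot divides into 8.882 Ω above the wiper and 33.82 Ω below.
(x·R_p) ‖ R_L = 14.73 Ω.
Then V_out = V_s · 14.73/(8.882 + 14.73) = 10.54 mV.
(Unloaded: V_out = x·V_s = 13.4 mV.)

V_out ≈ 10.5 mV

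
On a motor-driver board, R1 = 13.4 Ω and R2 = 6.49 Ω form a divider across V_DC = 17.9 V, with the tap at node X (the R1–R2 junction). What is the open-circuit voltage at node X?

V_th ≈ 5.84 V

Open-circuit (no load on X): V_th = V_DC · R2/(R1 + R2) = 17.9 × 6.49/(13.40 + 6.49) = 5.841 V.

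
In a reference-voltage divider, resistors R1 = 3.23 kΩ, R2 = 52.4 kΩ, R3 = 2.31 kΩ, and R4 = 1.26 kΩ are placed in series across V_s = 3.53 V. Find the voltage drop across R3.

V ≈ 0.138 V

Series total: ΣR = 3.23 + 52.4 + 2.31 + 1.26 = 59.20 kΩ.
Voltage divider: V = V_s · (2.310 / 59.20) = 3.53 × 0.03902 = 0.1377 V.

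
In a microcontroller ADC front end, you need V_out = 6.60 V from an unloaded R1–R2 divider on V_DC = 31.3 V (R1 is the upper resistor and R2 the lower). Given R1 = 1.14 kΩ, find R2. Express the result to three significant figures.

R2 ≈ 0.305 kΩ

The divider ratio is R2/(R1+R2) = 6.60/31.3 = 0.2109.
Rearranging, R2 = R1·k/(1−k) = 1.14 × 0.2672 = 0.3046 kΩ.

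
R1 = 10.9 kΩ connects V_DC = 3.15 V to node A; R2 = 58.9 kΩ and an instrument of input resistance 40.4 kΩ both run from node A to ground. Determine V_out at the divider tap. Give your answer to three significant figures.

V_out ≈ 2.17 V

The load sits in parallel with R2, giving an effective lower resistance R2' = R2·R_L/(R2+R_L) = 23.96 kΩ.
Now apply the divider: V_out = 3.15 × 0.6874 = 2.165 V.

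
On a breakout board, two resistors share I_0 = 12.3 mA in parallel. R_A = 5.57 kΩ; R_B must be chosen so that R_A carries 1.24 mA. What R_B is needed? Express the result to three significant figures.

R_B ≈ 0.624 kΩ

Two-branch current divider: I_A = I_0 · R_B/(R_A + R_B).
With f = 0.1008, R_B = R_A · f/(1−f) = 5.57 × 0.1121 = 0.6245 kΩ.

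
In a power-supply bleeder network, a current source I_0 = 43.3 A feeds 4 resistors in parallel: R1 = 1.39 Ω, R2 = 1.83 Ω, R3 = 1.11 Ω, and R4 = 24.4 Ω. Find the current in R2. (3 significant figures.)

I ≈ 10.7 A

Total conductance ΣG = 1/1.39 + 1/1.83 + 1/1.11 + 1/24.4 = 2.208 (units of 1/Ω).
R2 takes the fraction G_k/ΣG = 0.5464/2.208 = 0.2475, so I = 43.3 × 0.2475 = 10.72 A.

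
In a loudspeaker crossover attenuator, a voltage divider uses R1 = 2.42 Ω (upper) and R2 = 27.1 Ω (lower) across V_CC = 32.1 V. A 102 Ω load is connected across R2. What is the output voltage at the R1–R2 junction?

First combine the lower leg with the load: R2 ‖ R_L = 21.41 Ω.
Then V_out = V_CC · R2'/(R1 + R2') = 32.1 × 21.41/23.83 = 28.84 V.

V_out ≈ 28.8 V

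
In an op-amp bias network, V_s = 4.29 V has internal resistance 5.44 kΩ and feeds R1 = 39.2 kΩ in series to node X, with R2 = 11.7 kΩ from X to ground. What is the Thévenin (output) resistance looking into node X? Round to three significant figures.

R_th ≈ 9.27 kΩ

R1' = 5.44 + 39.2 = 44.64 kΩ (source resistance + R1).
Looking into X with the source shorted: R_th = R1'·R2/(R1'+R2) = 44.64 × 11.7/56.34 = 9.270 kΩ.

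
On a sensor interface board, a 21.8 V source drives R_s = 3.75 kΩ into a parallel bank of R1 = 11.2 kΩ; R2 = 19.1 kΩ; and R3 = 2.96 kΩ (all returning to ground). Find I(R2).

I ≈ 0.408 mA

Parallel bank: R_p = 1/(1/11.2 + 1/19.1 + 1/2.96) = 2.086 kΩ.
V_A = 21.8 × 2.086/5.836 = 7.791 V.
I(R2) = V_A / R2 = 7.791/19.1 = 0.4079 mA.
(Check via current divider: I_total = 3.736 mA; share G_k/ΣG = 0.1092 → same result.)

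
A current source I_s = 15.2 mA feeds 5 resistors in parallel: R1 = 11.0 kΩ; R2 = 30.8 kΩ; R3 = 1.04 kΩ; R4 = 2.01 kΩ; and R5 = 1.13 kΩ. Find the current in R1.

I ≈ 0.560 mA

Total conductance ΣG = 1/11.0 + 1/30.8 + 1/1.04 + 1/2.01 + 1/1.13 = 2.467 (units of 1/kΩ).
Current divider: I(R1) = I_s · G_k/ΣG = 15.2 × (0.09091/2.467) = 15.2 × 0.03684 = 0.5600 mA.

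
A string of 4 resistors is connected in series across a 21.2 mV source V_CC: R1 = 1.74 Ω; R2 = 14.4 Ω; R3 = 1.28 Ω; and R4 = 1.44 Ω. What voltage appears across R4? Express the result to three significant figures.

V ≈ 1.62 mV

Total series resistance ΣR = 1.74 + 14.4 + 1.28 + 1.44 = 18.86 Ω.
Voltage divider: V = V_CC · (1.440 / 18.86) = 21.2 × 0.07635 = 1.619 mV.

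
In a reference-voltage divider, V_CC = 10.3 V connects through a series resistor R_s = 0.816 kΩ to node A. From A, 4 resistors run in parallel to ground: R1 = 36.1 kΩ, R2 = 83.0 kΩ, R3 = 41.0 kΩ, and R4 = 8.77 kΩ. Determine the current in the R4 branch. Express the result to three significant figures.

I ≈ 1.03 mA

Combine the parallel branches: R_p = (1/36.1 + 1/83.0 + 1/41.0 + 1/8.77)⁻¹ = 5.613 kΩ.
V_A by voltage divider: V_A = 10.3 × 5.613/(0.816 + 5.613) = 8.993 V.
Branch current I = V_A/R4 = 8.993/8.77 = 1.025 mA.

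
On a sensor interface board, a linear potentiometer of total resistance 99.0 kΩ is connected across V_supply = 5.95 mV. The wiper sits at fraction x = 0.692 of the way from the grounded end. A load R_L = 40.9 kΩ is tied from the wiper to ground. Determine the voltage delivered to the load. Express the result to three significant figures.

Lower segment x·R_p = 68.51 kΩ; upper segment (1−x)·R_p = 30.49 kΩ.
R_L loads the lower segment: effective lower R = 25.61 kΩ.
Then V_out = V_supply · 25.61/(30.49 + 25.61) = 2.716 mV.

V_out ≈ 2.72 mV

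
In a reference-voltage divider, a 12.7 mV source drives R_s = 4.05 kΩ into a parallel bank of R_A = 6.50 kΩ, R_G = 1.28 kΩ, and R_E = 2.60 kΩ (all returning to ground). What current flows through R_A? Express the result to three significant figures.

I ≈ 0.308 µA

Equivalent of the parallel group: R_p = 0.7577 kΩ.
V_A by voltage divider: V_A = 12.7 × 0.7577/(4.05 + 0.7577) = 2.002 mV.
Branch current I = V_A/R_A = 2.002/6.50 = 0.3079 µA.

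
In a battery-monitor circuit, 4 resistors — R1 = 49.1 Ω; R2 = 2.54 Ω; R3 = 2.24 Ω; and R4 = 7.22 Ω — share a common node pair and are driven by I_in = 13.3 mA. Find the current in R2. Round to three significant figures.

I ≈ 5.24 mA

Total conductance ΣG = 1/49.1 + 1/2.54 + 1/2.24 + 1/7.22 = 0.9990 (units of 1/Ω).
Current divider: I(R2) = I_in · G_k/ΣG = 13.3 × (0.3937/0.9990) = 13.3 × 0.3941 = 5.241 mA.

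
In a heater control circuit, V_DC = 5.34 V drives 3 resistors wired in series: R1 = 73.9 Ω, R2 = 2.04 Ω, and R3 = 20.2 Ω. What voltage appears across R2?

V ≈ 0.113 V

Total series resistance ΣR = 73.9 + 2.04 + 20.2 = 96.14 Ω.
By the voltage-divider rule, V = 5.34 × 2.040/96.14 = 0.1133 V.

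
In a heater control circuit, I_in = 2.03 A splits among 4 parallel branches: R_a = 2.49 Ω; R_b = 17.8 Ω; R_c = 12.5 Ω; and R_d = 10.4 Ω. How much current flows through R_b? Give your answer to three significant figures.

I ≈ 0.180 A

ΣG = 1/2.49 + 1/17.8 + 1/12.5 + 1/10.4 = 0.6339.
Current divider: I(R_b) = I_in · G_k/ΣG = 2.03 × (0.05618/0.6339) = 2.03 × 0.08862 = 0.1799 A.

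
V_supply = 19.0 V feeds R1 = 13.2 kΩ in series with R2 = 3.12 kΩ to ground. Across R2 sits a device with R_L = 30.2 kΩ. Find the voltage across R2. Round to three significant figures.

First combine the lower leg with the load: R2 ‖ R_L = 2.828 kΩ.
Voltage divider with the loaded lower leg: V_out = 19.0 × 2.828/(13.2 + 2.828) = 19.0 × 0.1764 = 3.352 V.

V_out ≈ 3.35 V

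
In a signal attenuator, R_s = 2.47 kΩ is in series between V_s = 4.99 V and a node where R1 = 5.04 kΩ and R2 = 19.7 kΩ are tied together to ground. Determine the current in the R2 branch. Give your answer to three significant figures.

I ≈ 0.157 mA

Parallel bank: R_p = 1/(1/5.04 + 1/19.7) = 4.013 kΩ.
V_A by voltage divider: V_A = 4.99 × 4.013/(2.47 + 4.013) = 3.089 V.
I(R2) = V_A / R2 = 3.089/19.7 = 0.1568 mA.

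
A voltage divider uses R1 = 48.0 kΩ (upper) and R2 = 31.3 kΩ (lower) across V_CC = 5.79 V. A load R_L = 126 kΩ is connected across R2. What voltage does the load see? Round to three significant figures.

V_out ≈ 1.99 V

R2 ‖ R_L = (31.3 × 126)/(31.3 + 126) = 25.07 kΩ.
Then V_out = V_CC · R2'/(R1 + R2') = 5.79 × 25.07/73.07 = 1.987 V.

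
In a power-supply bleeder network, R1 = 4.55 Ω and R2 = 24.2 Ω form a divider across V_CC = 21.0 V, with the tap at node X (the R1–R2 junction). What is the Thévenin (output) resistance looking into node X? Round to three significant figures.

R_th ≈ 3.83 Ω

With V_CC suppressed (replaced by a short), R_th = R1 ‖ R2 = (4.550 × 24.2)/(4.550 + 24.2) = 3.830 Ω.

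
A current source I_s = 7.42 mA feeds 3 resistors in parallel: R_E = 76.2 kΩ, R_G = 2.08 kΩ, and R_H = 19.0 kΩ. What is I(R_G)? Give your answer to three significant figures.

ΣG = 1/76.2 + 1/2.08 + 1/19.0 = 0.5465.
By the current-divider rule, I = I_s · G_k/ΣG = 7.42 × 0.8797 = 6.527 mA.

I ≈ 6.53 mA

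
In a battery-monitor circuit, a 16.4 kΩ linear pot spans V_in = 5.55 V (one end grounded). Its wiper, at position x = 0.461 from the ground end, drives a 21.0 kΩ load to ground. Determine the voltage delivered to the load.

Lower segment x·R_p = 7.560 kΩ; upper segment (1−x)·R_p = 8.840 kΩ.
R_L loads the lower segment: effective lower R = 5.559 kΩ.
V_out = 5.55 × 5.559/(8.840 + 5.559) = 2.143 V.
(Unloaded: V_out = x·V_in = 2.56 V.)

V_out ≈ 2.14 V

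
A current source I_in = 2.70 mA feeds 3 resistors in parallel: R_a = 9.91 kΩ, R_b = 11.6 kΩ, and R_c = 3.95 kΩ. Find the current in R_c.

Total conductance ΣG = 1/9.91 + 1/11.6 + 1/3.95 = 0.4403 (units of 1/kΩ).
R_c takes the fraction G_k/ΣG = 0.2532/0.4403 = 0.5750, so I = 2.70 × 0.5750 = 1.553 mA.

I ≈ 1.55 mA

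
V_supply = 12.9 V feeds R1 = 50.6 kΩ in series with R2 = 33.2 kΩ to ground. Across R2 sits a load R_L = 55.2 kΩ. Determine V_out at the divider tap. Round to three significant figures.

V_out ≈ 3.75 V

First combine the lower leg with the load: R2 ‖ R_L = 20.73 kΩ.
Then V_out = V_supply · R2'/(R1 + R2') = 12.9 × 20.73/71.33 = 3.749 V.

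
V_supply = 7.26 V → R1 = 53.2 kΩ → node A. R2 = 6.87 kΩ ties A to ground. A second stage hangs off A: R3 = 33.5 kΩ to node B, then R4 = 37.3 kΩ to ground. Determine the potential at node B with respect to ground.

Looking into the second stage from A: R3 + R4 = 70.80 kΩ appears in parallel with R2.
Effective lower resistance at A: R2 ‖ 70.80 = 6.262 kΩ.
So V_A = 7.26 × 0.1053 = 0.7646 V.
Stage 2 is unloaded, so V_B = V_A · R4/(R3+R4) = 0.7646 × 37.3/70.80 = 0.4028 V.

V_B ≈ 0.403 V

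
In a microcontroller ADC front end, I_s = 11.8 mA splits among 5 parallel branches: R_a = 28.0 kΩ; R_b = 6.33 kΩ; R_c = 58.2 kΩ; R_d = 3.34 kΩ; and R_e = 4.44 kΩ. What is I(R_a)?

I ≈ 0.573 mA

Total conductance ΣG = 1/28.0 + 1/6.33 + 1/58.2 + 1/3.34 + 1/4.44 = 0.7355 (units of 1/kΩ).
R_a takes the fraction G_k/ΣG = 0.03571/0.7355 = 0.04856, so I = 11.8 × 0.04856 = 0.5730 mA.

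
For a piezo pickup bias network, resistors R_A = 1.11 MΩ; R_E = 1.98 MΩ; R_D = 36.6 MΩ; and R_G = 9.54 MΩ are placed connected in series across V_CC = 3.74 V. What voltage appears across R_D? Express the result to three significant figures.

V ≈ 2.78 V

Series total: ΣR = 1.11 + 1.98 + 36.6 + 9.54 = 49.23 MΩ.
Voltage divider: V = V_CC · (36.60 / 49.23) = 3.74 × 0.7434 = 2.780 V.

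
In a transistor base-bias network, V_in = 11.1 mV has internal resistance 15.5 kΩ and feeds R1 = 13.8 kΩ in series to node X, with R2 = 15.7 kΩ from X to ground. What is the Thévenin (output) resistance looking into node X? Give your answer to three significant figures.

R1' = 15.5 + 13.8 = 29.30 kΩ (source resistance + R1).
With V_in suppressed (replaced by a short), R_th = R1' ‖ R2 = (29.30 × 15.7)/(29.30 + 15.7) = 10.22 kΩ.

R_th ≈ 10.2 kΩ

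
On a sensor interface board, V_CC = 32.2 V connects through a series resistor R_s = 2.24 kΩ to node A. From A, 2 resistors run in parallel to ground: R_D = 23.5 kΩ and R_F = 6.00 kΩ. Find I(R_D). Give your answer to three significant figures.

I ≈ 0.933 mA

Equivalent of the parallel group: R_p = 4.780 kΩ.
V_A = 32.2 × 4.780/7.020 = 21.92 V.
Branch current I = V_A/R_D = 21.92/23.5 = 0.9330 mA.
(Check via current divider: I_total = 4.587 mA; share G_k/ΣG = 0.2034 → same result.)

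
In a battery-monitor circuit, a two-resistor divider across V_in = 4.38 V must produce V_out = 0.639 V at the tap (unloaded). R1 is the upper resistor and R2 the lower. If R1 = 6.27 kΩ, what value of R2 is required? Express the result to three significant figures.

Required fraction k = V_out/V_in = 0.1459.
Rearranging, R2 = R1·k/(1−k) = 6.27 × 0.1708 = 1.071 kΩ.

R2 ≈ 1.07 kΩ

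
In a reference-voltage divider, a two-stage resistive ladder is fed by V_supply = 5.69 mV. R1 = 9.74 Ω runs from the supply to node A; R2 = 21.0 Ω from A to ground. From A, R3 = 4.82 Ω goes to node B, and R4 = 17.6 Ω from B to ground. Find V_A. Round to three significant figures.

V_A ≈ 3.00 mV

Node A sees R2 in parallel with the series input of stage 2, R3 + R4 = 22.42 Ω.
Effective lower resistance at A: R2 ‖ 22.42 = 10.84 Ω.
V_A = 5.69 × 10.84/(9.74 + 10.84) = 2.998 mV.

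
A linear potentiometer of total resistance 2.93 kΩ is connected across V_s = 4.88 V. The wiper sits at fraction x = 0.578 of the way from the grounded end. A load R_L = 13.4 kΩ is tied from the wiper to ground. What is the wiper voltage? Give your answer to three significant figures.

V_out ≈ 2.68 V

The pot divides into 1.236 kΩ above the wiper and 1.694 kΩ below.
R_L loads the lower segment: effective lower R = 1.504 kΩ.
Loaded-divider output: V_out = 4.88 × 0.5487 = 2.678 V.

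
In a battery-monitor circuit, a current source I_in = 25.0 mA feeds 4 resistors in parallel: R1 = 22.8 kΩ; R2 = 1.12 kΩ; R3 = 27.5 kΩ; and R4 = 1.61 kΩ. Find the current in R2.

ΣG = 1/22.8 + 1/1.12 + 1/27.5 + 1/1.61 = 1.594.
By the current-divider rule, I = I_in · G_k/ΣG = 25.0 × 0.5601 = 14.00 mA.

I ≈ 14.0 mA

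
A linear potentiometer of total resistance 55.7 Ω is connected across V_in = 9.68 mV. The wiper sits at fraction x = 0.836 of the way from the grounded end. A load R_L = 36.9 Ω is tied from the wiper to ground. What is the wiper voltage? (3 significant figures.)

V_out ≈ 6.70 mV

Lower segment x·R_p = 46.57 Ω; upper segment (1−x)·R_p = 9.135 Ω.
(x·R_p) ‖ R_L = 20.59 Ω.
V_out = 9.68 × 20.59/(9.135 + 20.59) = 6.705 mV.
(Unloaded: V_out = x·V_in = 8.09 mV.)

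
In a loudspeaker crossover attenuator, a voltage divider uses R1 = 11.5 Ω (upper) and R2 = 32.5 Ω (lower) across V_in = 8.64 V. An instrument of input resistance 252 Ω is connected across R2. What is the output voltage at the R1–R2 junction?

R2 ‖ R_L = (32.5 × 252)/(32.5 + 252) = 28.79 Ω.
Now apply the divider: V_out = 8.64 × 0.7146 = 6.174 V.

V_out ≈ 6.17 V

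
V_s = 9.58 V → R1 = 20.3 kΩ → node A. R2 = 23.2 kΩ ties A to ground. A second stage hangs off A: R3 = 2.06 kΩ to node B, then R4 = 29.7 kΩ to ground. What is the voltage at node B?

Looking into the second stage from A: R3 + R4 = 31.76 kΩ appears in parallel with R2.
R2 ‖ (R3+R4) = 13.41 kΩ.
V_A = 9.58 × 13.41/(20.3 + 13.41) = 3.810 V.
V_B = V_A × 0.9351 = 3.563 V.

V_B ≈ 3.56 V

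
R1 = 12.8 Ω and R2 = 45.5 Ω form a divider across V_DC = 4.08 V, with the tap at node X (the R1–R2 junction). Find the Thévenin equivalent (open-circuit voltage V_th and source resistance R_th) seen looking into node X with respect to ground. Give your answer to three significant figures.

V_th ≈ 3.18 V, R_th ≈ 9.99 Ω

Open-circuit (no load on X): V_th = V_DC · R2/(R1 + R2) = 4.08 × 45.5/(12.80 + 45.5) = 3.184 V.
Zeroing V_DC shorts the top of R1 to ground, so R_th = R1 ‖ R2 = 9.990 Ω.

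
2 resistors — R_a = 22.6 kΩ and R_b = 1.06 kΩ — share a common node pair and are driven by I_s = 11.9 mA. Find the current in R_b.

Two-branch current divider: I_k = I_s · R_other/(R_1 + R_2).
I(R_b) = 11.9 × 22.6/(22.6 + 1.06) = 11.9 × 0.9552 = 11.37 mA.

I ≈ 11.4 mA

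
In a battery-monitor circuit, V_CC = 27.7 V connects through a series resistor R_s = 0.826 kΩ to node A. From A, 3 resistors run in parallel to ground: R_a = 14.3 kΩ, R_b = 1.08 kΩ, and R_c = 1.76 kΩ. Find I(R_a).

I ≈ 0.845 mA

Parallel bank: R_p = 1/(1/14.3 + 1/1.08 + 1/1.76) = 0.6394 kΩ.
V_A by voltage divider: V_A = 27.7 × 0.6394/(0.826 + 0.6394) = 12.09 V.
I(R_a) = V_A / R_a = 12.09/14.3 = 0.8452 mA.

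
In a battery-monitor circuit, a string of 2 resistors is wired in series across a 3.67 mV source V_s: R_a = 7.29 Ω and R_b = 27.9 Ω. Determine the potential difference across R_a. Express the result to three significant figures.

ΣR = 7.29 + 27.9 = 35.19 Ω.
Voltage divider: V = V_s · (7.290 / 35.19) = 3.67 × 0.2072 = 0.7603 mV.

V ≈ 0.760 mV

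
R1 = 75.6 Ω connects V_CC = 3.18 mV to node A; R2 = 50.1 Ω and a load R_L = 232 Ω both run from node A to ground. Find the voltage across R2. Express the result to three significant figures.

The load sits in parallel with R2, giving an effective lower resistance R2' = R2·R_L/(R2+R_L) = 41.20 Ω.
Now apply the divider: V_out = 3.18 × 0.3528 = 1.122 mV.
(Unloaded it would be 1.27 mV; the load pulls it down.)

V_out ≈ 1.12 mV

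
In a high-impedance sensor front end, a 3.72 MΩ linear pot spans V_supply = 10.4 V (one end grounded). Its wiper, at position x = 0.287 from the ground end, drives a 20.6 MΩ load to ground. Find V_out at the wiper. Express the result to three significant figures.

V_out ≈ 2.88 V

The pot divides into 2.652 MΩ above the wiper and 1.068 MΩ below.
R_L loads the lower segment: effective lower R = 1.015 MΩ.
Then V_out = V_supply · 1.015/(2.652 + 1.015) = 2.878 V.
(Unloaded: V_out = x·V_supply = 2.98 V.)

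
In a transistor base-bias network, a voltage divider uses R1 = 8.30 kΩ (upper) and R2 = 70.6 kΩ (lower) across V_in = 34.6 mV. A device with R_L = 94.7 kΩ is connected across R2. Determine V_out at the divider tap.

V_out ≈ 28.7 mV

R2 ‖ R_L = (70.6 × 94.7)/(70.6 + 94.7) = 40.45 kΩ.
Then V_out = V_in · R2'/(R1 + R2') = 34.6 × 40.45/48.75 = 28.71 mV.
(Unloaded it would be 31.0 mV; the load pulls it down.)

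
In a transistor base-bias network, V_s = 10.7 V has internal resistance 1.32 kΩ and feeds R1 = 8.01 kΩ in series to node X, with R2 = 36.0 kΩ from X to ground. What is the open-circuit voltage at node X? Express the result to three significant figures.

V_th ≈ 8.50 V

R1' = 1.32 + 8.01 = 9.330 kΩ (source resistance + R1).
V_th is the unloaded tap voltage: V_s · R2/(R1'+R2) = 10.7 × 0.7942 = 8.498 V.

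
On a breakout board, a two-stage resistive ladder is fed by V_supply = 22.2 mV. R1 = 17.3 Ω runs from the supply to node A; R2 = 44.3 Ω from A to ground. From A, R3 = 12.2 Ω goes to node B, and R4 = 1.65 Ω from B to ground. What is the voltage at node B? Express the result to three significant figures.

V_B ≈ 1.00 mV

Node A sees R2 in parallel with the series input of stage 2, R3 + R4 = 13.85 Ω.
Effective lower resistance at A: R2 ‖ 13.85 = 10.55 Ω.
So V_A = 22.2 × 0.3788 = 8.410 mV.
Stage 2 is unloaded, so V_B = V_A · R4/(R3+R4) = 8.410 × 1.65/13.85 = 1.002 mV.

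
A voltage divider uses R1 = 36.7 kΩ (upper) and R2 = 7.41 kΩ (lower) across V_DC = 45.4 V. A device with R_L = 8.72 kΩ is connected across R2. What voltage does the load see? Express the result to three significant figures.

First combine the lower leg with the load: R2 ‖ R_L = 4.006 kΩ.
Voltage divider with the loaded lower leg: V_out = 45.4 × 4.006/(36.7 + 4.006) = 45.4 × 0.09841 = 4.468 V.

V_out ≈ 4.47 V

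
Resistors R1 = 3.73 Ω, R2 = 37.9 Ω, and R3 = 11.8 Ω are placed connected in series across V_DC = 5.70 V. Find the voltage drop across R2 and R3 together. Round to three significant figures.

Total series resistance ΣR = 3.73 + 37.9 + 11.8 = 53.43 Ω.
R_{R2..R3} = 37.9 + 11.8 = 49.70 Ω.
By the voltage-divider rule, V = 5.70 × 49.70/53.43 = 5.302 V.

V ≈ 5.30 V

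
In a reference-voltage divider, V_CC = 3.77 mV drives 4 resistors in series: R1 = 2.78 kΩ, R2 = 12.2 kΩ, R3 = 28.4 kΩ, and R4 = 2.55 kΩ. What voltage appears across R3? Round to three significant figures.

V ≈ 2.33 mV

ΣR = 2.78 + 12.2 + 28.4 + 2.55 = 45.93 kΩ.
Voltage divider: V = V_CC · (28.40 / 45.93) = 3.77 × 0.6183 = 2.331 mV.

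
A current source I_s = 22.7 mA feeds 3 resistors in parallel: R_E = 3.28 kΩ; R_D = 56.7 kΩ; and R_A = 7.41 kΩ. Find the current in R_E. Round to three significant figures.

I ≈ 15.1 mA

Total conductance ΣG = 1/3.28 + 1/56.7 + 1/7.41 = 0.4575 (units of 1/kΩ).
R_E takes the fraction G_k/ΣG = 0.3049/0.4575 = 0.6664, so I = 22.7 × 0.6664 = 15.13 mA.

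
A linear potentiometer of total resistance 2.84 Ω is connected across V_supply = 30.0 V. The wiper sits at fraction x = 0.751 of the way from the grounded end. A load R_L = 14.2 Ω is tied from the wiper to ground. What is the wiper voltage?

The pot divides into 0.7072 Ω above the wiper and 2.133 Ω below.
(x·R_p) ‖ R_L = 1.854 Ω.
Loaded-divider output: V_out = 30.0 × 0.7239 = 21.72 V.
(Unloaded: V_out = x·V_supply = 22.5 V.)

V_out ≈ 21.7 V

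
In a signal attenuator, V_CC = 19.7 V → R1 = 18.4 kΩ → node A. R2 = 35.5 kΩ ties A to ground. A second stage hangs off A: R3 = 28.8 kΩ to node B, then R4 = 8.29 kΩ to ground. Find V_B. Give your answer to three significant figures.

V_B ≈ 2.19 V

Node A sees R2 in parallel with the series input of stage 2, R3 + R4 = 37.09 kΩ.
R2 ‖ (R3+R4) = 18.14 kΩ.
So V_A = 19.7 × 0.4964 = 9.780 V.
Stage 2 is unloaded, so V_B = V_A · R4/(R3+R4) = 9.780 × 8.29/37.09 = 2.186 V.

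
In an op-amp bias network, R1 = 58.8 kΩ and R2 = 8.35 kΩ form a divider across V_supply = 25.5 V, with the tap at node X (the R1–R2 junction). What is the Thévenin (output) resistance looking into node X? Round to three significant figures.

Zeroing V_supply shorts the top of R1 to ground, so R_th = R1 ‖ R2 = 7.312 kΩ.

R_th ≈ 7.31 kΩ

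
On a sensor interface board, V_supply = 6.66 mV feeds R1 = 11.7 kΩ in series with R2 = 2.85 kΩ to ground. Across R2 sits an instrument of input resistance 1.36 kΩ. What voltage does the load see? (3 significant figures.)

V_out ≈ 0.486 mV

R2 ‖ R_L = (2.85 × 1.36)/(2.85 + 1.36) = 0.9207 kΩ.
Voltage divider with the loaded lower leg: V_out = 6.66 × 0.9207/(11.7 + 0.9207) = 6.66 × 0.07295 = 0.4858 mV.
(Unloaded it would be 1.30 mV; the load pulls it down.)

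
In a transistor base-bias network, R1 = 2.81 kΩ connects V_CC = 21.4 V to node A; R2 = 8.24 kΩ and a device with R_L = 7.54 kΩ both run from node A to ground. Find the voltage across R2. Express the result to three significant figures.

The load sits in parallel with R2, giving an effective lower resistance R2' = R2·R_L/(R2+R_L) = 3.937 kΩ.
Now apply the divider: V_out = 21.4 × 0.5835 = 12.49 V.

V_out ≈ 12.5 V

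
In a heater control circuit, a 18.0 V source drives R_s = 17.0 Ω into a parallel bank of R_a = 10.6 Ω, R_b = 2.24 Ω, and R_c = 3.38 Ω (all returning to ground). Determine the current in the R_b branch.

I ≈ 0.528 A

Combine the parallel branches: R_p = (1/10.6 + 1/2.24 + 1/3.38)⁻¹ = 1.195 Ω.
V_A by voltage divider: V_A = 18.0 × 1.195/(17.0 + 1.195) = 1.182 V.
I(R_b) = V_A / R_b = 1.182/2.24 = 0.5279 A.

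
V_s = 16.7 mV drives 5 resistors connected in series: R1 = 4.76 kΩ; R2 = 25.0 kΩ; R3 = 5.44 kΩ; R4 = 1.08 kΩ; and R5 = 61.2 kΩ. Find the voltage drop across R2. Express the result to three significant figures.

V ≈ 4.28 mV

Total series resistance ΣR = 4.76 + 25.0 + 5.44 + 1.08 + 61.2 = 97.48 kΩ.
Voltage divider: V = V_s · (25.00 / 97.48) = 16.7 × 0.2565 = 4.283 mV.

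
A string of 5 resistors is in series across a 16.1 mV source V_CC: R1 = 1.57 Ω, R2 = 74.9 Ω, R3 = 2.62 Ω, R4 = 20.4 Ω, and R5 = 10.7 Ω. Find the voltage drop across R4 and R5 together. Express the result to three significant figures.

Series total: ΣR = 1.57 + 74.9 + 2.62 + 20.4 + 10.7 = 110.2 Ω.
R_{R4..R5} = 20.4 + 10.7 = 31.10 Ω.
By the voltage-divider rule, V = 16.1 × 31.10/110.2 = 4.544 mV.

V ≈ 4.54 mV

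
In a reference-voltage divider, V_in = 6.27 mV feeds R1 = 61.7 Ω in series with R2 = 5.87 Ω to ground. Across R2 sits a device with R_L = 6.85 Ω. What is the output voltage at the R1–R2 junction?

R2 ‖ R_L = (5.87 × 6.85)/(5.87 + 6.85) = 3.161 Ω.
Now apply the divider: V_out = 6.27 × 0.04874 = 0.3056 mV.

V_out ≈ 0.306 mV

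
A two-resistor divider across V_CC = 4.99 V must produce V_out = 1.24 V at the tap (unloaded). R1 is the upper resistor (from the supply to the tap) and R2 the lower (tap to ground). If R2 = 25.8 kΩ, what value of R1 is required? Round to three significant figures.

R1 ≈ 78.0 kΩ

The divider ratio is R2/(R1+R2) = 1.24/4.99 = 0.2485.
R1 = R2·(1/k − 1) = 25.8 × 3.024 = 78.02 kΩ.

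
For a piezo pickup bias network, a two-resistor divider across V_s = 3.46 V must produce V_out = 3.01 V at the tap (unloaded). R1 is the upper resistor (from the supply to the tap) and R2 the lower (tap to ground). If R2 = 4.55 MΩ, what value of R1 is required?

V_out/V_s = R2/(R1+R2) = 0.8699.
R1 = R2·(1/k − 1) = 4.55 × 0.1495 = 0.6802 MΩ.

R1 ≈ 0.680 MΩ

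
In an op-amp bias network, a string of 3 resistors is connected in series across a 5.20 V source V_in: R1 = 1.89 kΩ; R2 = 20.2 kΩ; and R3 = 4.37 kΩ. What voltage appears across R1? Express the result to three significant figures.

V ≈ 0.371 V

Total series resistance ΣR = 1.89 + 20.2 + 4.37 = 26.46 kΩ.
Voltage divider: V = V_in · (1.890 / 26.46) = 5.20 × 0.07143 = 0.3714 V.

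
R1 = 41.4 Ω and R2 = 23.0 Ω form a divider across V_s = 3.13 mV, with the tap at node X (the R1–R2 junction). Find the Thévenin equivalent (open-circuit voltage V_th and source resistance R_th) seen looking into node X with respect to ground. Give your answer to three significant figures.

V_th is the unloaded tap voltage: V_s · R2/(R1+R2) = 3.13 × 0.3571 = 1.118 mV.
Zeroing V_s shorts the top of R1 to ground, so R_th = R1 ‖ R2 = 14.79 Ω.

V_th ≈ 1.12 mV, R_th ≈ 14.8 Ω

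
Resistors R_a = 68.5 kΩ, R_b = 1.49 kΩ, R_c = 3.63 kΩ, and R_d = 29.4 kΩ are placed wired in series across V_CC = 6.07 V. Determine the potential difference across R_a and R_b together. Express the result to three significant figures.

V ≈ 4.12 V

Total series resistance ΣR = 68.5 + 1.49 + 3.63 + 29.4 = 103.0 kΩ.
R_{R_a..R_b} = 68.5 + 1.49 = 69.99 kΩ.
Voltage divider: V = V_CC · (69.99 / 103.0) = 6.07 × 0.6794 = 4.124 V.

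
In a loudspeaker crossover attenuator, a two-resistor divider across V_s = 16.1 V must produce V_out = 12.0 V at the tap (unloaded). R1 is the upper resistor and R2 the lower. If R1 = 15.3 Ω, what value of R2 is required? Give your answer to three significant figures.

R2 ≈ 44.8 Ω

V_out/V_s = R2/(R1+R2) = 0.7453.
Rearranging, R2 = R1·k/(1−k) = 15.3 × 2.927 = 44.78 Ω.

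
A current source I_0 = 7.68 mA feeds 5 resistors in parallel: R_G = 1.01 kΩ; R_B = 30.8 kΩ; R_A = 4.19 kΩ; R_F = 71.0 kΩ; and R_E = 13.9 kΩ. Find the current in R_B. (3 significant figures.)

ΣG = 1/1.01 + 1/30.8 + 1/4.19 + 1/71.0 + 1/13.9 = 1.347.
By the current-divider rule, I = I_0 · G_k/ΣG = 7.68 × 0.02410 = 0.1851 mA.

I ≈ 0.185 mA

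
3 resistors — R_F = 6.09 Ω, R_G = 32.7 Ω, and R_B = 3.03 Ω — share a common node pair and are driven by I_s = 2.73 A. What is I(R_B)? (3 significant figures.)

I ≈ 1.72 A

Conductances: ΣG = 1/6.09 + 1/32.7 + 1/3.03 = 0.5248 (1/Ω).
By the current-divider rule, I = I_s · G_k/ΣG = 2.73 × 0.6289 = 1.717 A.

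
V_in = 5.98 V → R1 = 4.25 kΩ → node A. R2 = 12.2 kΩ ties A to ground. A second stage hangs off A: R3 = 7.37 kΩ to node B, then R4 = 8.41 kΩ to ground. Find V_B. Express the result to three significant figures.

V_B ≈ 1.97 V

Node A sees R2 in parallel with the series input of stage 2, R3 + R4 = 15.78 kΩ.
R2 ‖ (R3+R4) = 6.880 kΩ.
V_A = 5.98 × 6.880/(4.25 + 6.880) = 3.697 V.
V_B = V_A × 0.5330 = 1.970 V.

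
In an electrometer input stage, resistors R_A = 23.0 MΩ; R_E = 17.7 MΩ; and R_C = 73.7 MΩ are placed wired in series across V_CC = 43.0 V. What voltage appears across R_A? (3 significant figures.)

V ≈ 8.65 V

Total series resistance ΣR = 23.0 + 17.7 + 73.7 = 114.4 MΩ.
By the voltage-divider rule, V = 43.0 × 23.00/114.4 = 8.645 V.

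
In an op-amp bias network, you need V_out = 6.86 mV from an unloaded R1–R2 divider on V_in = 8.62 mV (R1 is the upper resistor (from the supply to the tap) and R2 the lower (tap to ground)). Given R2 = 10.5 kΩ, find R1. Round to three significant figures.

R1 ≈ 2.69 kΩ

Required fraction k = V_out/V_in = 0.7958.
R1 = R2·(1/k − 1) = 10.5 × 0.2566 = 2.694 kΩ.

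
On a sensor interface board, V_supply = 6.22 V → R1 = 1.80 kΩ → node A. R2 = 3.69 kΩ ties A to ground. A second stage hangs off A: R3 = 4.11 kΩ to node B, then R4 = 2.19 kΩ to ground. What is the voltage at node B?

The second stage (R3 + R4 = 6.300 kΩ) loads node A in parallel with R2.
Effective lower resistance at A: R2 ‖ 6.300 = 2.327 kΩ.
First divider: V_A = V_supply · 2.327/(1.80 + 2.327) = 3.507 V.
Then the unloaded second divider: V_B = V_A × R4/(R3+R4) = 3.507 × 0.3476 = 1.219 V.

V_B ≈ 1.22 V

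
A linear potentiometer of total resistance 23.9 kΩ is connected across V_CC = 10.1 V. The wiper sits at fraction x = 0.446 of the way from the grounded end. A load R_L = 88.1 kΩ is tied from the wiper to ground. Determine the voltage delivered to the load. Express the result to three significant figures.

V_out ≈ 4.22 V

Lower segment x·R_p = 10.66 kΩ; upper segment (1−x)·R_p = 13.24 kΩ.
R_L loads the lower segment: effective lower R = 9.509 kΩ.
Loaded-divider output: V_out = 10.1 × 0.4180 = 4.222 V.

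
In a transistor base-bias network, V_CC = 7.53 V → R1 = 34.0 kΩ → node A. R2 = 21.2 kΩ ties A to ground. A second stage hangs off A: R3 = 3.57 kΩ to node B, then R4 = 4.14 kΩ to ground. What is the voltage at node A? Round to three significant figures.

V_A ≈ 1.07 V

Node A sees R2 in parallel with the series input of stage 2, R3 + R4 = 7.710 kΩ.
Effective lower resistance at A: R2 ‖ 7.710 = 5.654 kΩ.
First divider: V_A = V_CC · 5.654/(34.0 + 5.654) = 1.074 V.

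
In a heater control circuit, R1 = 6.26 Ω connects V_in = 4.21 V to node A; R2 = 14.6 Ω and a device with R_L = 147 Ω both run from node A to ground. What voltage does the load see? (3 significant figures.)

V_out ≈ 2.86 V

The load sits in parallel with R2, giving an effective lower resistance R2' = R2·R_L/(R2+R_L) = 13.28 Ω.
Then V_out = V_in · R2'/(R1 + R2') = 4.21 × 13.28/19.54 = 2.861 V.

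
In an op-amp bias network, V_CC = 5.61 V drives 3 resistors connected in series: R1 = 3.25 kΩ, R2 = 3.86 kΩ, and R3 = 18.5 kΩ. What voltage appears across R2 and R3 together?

V ≈ 4.90 V

Total series resistance ΣR = 3.25 + 3.86 + 18.5 = 25.61 kΩ.
R_{R2..R3} = 3.86 + 18.5 = 22.36 kΩ.
Voltage divider: V = V_CC · (22.36 / 25.61) = 5.61 × 0.8731 = 4.898 V.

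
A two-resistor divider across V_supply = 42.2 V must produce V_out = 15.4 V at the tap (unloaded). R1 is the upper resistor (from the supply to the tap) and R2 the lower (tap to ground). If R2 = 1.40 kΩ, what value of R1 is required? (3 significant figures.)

R1 ≈ 2.44 kΩ

The divider ratio is R2/(R1+R2) = 15.4/42.2 = 0.3649.
So R1 = R2 · (V_supply/V_out − 1) = 1.40 × (42.2/15.4 − 1) = 1.40 × 1.740 = 2.436 kΩ.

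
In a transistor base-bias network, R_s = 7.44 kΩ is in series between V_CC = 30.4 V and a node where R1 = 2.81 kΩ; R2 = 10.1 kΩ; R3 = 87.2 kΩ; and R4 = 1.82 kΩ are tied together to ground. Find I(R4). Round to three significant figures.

Combine the parallel branches: R_p = (1/2.81 + 1/10.1 + 1/87.2 + 1/1.82)⁻¹ = 0.9844 kΩ.
V_A = 30.4 × 0.9844/8.424 = 3.552 V.
Branch current I = V_A/R4 = 3.552/1.82 = 1.952 mA.
(Equivalently: I_total = 3.609 mA, then current-divider fraction G_k/ΣG = 0.5409.)

I ≈ 1.95 mA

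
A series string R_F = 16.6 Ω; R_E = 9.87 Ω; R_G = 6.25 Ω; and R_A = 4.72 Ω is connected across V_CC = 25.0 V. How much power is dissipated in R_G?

ΣR = 37.44 Ω → I = 25.0/37.44 = 0.6677 A.
V(R_G) = I·R = 4.173 V; P = V·I = 4.173 × 0.6677 = 2.787 W.

P ≈ 2.79 W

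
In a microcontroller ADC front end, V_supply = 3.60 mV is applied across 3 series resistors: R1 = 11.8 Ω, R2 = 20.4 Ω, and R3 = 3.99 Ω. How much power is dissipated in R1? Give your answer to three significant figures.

The common current is I = 3.60/36.19 = 0.09947 mA.
P = I²R = 0.009895 × 11.8 = 0.1168 µW.

P ≈ 0.117 µW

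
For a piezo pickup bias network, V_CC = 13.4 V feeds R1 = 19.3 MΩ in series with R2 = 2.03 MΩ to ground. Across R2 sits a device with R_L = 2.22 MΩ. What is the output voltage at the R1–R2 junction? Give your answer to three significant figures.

R2 ‖ R_L = (2.03 × 2.22)/(2.03 + 2.22) = 1.060 MΩ.
Now apply the divider: V_out = 13.4 × 0.05208 = 0.6979 V.
(Unloaded it would be 1.28 V; the load pulls it down.)

V_out ≈ 0.698 V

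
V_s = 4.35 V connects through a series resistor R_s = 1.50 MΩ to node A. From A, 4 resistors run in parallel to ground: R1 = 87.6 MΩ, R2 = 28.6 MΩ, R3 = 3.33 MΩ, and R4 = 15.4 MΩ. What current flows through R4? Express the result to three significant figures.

Equivalent of the parallel group: R_p = 2.429 MΩ.
V_A by voltage divider: V_A = 4.35 × 2.429/(1.50 + 2.429) = 2.689 V.
I(R4) = V_A / R4 = 2.689/15.4 = 0.1746 µA.
(Equivalently: I_total = 1.107 µA, then current-divider fraction G_k/ΣG = 0.1578.)

I ≈ 0.175 µA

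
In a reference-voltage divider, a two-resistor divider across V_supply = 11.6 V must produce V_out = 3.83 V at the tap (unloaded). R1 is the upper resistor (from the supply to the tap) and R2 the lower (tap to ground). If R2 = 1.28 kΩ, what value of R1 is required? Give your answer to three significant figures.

The divider ratio is R2/(R1+R2) = 3.83/11.6 = 0.3302.
So R1 = R2 · (V_supply/V_out − 1) = 1.28 × (11.6/3.83 − 1) = 1.28 × 2.029 = 2.597 kΩ.

R1 ≈ 2.60 kΩ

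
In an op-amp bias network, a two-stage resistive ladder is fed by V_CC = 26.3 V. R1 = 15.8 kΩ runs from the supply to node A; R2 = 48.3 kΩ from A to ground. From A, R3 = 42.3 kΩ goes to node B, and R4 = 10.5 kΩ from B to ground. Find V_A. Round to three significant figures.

V_A ≈ 16.2 V

Looking into the second stage from A: R3 + R4 = 52.80 kΩ appears in parallel with R2.
Effective lower resistance at A: R2 ‖ 52.80 = 25.22 kΩ.
V_A = 26.3 × 25.22/(15.8 + 25.22) = 16.17 V.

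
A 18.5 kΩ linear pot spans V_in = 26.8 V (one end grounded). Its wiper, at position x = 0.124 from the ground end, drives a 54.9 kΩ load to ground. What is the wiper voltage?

Lower segment x·R_p = 2.294 kΩ; upper segment (1−x)·R_p = 16.21 kΩ.
(x·R_p) ‖ R_L = 2.202 kΩ.
Loaded-divider output: V_out = 26.8 × 0.1196 = 3.206 V.
(Unloaded: V_out = x·V_in = 3.32 V.)

V_out ≈ 3.21 V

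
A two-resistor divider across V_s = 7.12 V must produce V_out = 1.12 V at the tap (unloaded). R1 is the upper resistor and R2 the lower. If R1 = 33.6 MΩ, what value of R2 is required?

The divider ratio is R2/(R1+R2) = 1.12/7.12 = 0.1573.
So R2 = R1 · V_out/(V_s − V_out) = 33.6 × 1.12/(7.12 − 1.12) = 33.6 × 0.1867 = 6.272 MΩ.

R2 ≈ 6.27 MΩ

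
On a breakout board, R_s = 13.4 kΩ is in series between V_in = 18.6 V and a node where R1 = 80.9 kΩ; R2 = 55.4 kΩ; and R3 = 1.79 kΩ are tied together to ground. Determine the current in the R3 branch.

I ≈ 1.17 mA

Equivalent of the parallel group: R_p = 1.698 kΩ.
V_A by voltage divider: V_A = 18.6 × 1.698/(13.4 + 1.698) = 2.091 V.
Branch current I = V_A/R3 = 2.091/1.79 = 1.168 mA.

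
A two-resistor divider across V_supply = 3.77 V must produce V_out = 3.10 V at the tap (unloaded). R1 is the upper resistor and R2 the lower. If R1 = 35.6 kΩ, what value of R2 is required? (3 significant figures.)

R2 ≈ 165 kΩ

Required fraction k = V_out/V_supply = 0.8223.
R2 = R1 · 0.8223/(1 − 0.8223) = 164.7 kΩ.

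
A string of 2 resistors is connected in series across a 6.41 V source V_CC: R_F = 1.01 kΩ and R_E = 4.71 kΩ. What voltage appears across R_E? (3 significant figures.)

Series total: ΣR = 1.01 + 4.71 = 5.720 kΩ.
Voltage divider: V = V_CC · (4.710 / 5.720) = 6.41 × 0.8234 = 5.278 V.

V ≈ 5.28 V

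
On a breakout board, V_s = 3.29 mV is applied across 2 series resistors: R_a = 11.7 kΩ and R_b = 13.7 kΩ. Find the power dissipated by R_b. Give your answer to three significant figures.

Series current I = V_s/ΣR = 3.29/25.40 = 0.1295 µA.
V(R_b) = I·R = 1.775 mV; P = V·I = 1.775 × 0.1295 = 0.2299 nW.

P ≈ 0.230 nW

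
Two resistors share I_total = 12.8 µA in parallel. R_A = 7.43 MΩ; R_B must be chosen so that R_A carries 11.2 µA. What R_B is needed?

R_B ≈ 52.0 MΩ

The fraction through R_A equals R_B/(R_A+R_B).
11.2/12.8 = R_B/(R_A + R_B) → R_B = R_A · (0.8750)/(1 − 0.8750) = 7.43 × 7.000 = 52.01 MΩ.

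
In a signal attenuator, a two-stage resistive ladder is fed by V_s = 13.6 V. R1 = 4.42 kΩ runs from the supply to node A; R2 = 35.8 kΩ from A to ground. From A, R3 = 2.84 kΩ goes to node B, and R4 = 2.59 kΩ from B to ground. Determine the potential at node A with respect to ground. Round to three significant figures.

Looking into the second stage from A: R3 + R4 = 5.430 kΩ appears in parallel with R2.
Effective lower resistance at A: R2 ‖ 5.430 = 4.715 kΩ.
First divider: V_A = V_s · 4.715/(4.42 + 4.715) = 7.019 V.

V_A ≈ 7.02 V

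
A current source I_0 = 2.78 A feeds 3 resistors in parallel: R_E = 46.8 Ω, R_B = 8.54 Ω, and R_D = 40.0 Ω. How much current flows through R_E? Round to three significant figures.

ΣG = 1/46.8 + 1/8.54 + 1/40.0 = 0.1635.
R_E takes the fraction G_k/ΣG = 0.02137/0.1635 = 0.1307, so I = 2.78 × 0.1307 = 0.3634 A.

I ≈ 0.363 A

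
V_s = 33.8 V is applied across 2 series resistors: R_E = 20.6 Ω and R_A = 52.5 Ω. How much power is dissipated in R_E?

The common current is I = 33.8/73.10 = 0.4624 A.
P = I²R = 0.2138 × 20.6 = 4.404 W.

P ≈ 4.40 W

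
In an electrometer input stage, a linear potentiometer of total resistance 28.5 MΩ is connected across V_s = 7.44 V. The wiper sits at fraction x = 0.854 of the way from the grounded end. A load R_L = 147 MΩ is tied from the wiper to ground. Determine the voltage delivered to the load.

The pot divides into 4.161 MΩ above the wiper and 24.34 MΩ below.
Lower segment in parallel with the load: 24.34 ‖ 147 = 20.88 MΩ.
V_out = 7.44 × 20.88/(4.161 + 20.88) = 6.204 V.

V_out ≈ 6.20 V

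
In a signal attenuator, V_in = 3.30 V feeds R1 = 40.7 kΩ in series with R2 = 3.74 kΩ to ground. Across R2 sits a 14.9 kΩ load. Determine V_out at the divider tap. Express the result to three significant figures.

First combine the lower leg with the load: R2 ‖ R_L = 2.990 kΩ.
Then V_out = V_in · R2'/(R1 + R2') = 3.30 × 2.990/43.69 = 0.2258 V.

V_out ≈ 0.226 V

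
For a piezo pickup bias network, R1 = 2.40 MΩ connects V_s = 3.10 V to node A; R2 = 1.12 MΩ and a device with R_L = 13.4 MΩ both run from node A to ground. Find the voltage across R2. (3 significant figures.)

R2 ‖ R_L = (1.12 × 13.4)/(1.12 + 13.4) = 1.034 MΩ.
Now apply the divider: V_out = 3.10 × 0.3010 = 0.9332 V.

V_out ≈ 0.933 V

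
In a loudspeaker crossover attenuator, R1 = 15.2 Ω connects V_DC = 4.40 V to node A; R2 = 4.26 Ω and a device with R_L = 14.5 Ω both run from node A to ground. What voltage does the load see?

The load sits in parallel with R2, giving an effective lower resistance R2' = R2·R_L/(R2+R_L) = 3.293 Ω.
Now apply the divider: V_out = 4.40 × 0.1781 = 0.7834 V.

V_out ≈ 0.783 V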